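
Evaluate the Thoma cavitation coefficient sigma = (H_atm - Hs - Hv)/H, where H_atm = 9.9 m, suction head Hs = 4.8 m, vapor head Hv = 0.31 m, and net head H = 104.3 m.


sigma = (9.9 - 4.8 - 0.31) / 104.3 = 0.0459


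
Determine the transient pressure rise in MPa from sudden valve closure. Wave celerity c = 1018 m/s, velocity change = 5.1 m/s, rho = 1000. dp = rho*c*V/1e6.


dp = 1000 * 1018 * 5.1 / 1e6 = 5.1918 MPa


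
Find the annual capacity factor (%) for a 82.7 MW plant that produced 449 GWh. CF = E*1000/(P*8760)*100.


CF = 449 * 1000 / (82.7 * 8760) * 100 = 61.9779 %


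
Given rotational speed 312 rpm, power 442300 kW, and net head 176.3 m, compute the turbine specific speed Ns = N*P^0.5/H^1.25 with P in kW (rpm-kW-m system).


Ns = 312 * 442300^0.5 / 176.3^1.25 = 322.9964


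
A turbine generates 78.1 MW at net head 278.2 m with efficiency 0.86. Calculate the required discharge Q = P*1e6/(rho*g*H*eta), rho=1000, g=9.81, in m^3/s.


Q = 78.1 * 1e6 / (1000 * 9.81 * 278.2 * 0.86) = 33.2756 m^3/s


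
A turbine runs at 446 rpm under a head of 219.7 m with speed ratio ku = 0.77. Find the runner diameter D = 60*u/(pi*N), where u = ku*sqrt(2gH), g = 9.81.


u = 0.77 * sqrt(2*9.81*219.7) = 50.5540 m/s
D = 60 * 50.5540 / (pi * 446) = 2.1648 m


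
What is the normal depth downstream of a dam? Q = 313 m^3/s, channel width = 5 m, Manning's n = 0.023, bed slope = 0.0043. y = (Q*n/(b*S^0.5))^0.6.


y = (313 * 0.023 / (5 * 0.0043^0.5))^0.6 = 6.3818 m


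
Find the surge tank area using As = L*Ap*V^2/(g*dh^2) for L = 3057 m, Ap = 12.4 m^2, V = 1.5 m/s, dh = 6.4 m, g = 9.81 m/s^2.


As = 3057 * 12.4 * 1.5^2 / (9.81 * 6.4^2) = 212.2612 m^2


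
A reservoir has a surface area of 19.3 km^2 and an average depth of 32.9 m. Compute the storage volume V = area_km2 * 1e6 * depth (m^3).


V = 19.3 * 1e6 * 32.9 = 6.3497e+08 m^3


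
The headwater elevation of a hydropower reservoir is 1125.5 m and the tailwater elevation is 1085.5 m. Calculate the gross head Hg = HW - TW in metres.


Hg = 1125.5 - 1085.5 = 40.0000 m


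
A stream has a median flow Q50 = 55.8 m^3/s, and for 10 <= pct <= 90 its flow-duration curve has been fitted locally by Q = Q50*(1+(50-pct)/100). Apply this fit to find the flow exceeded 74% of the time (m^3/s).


Q = 55.8 * (1 + (50 - 74)/100) = 42.4080 m^3/s


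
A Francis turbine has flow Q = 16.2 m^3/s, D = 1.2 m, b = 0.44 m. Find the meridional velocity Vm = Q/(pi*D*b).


Vm = 16.2 / (pi * 1.2 * 0.44) = 9.7663 m/s


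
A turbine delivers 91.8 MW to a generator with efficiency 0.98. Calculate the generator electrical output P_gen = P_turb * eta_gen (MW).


P_gen = 91.8 * 0.98 = 89.9640 MW


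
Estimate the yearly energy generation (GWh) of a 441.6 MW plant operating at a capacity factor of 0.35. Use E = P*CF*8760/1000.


E = 441.6 * 0.35 * 8760 / 1000 = 1353.9456 GWh


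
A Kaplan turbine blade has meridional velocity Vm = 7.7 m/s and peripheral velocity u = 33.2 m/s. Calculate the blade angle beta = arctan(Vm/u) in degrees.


beta = arctan(7.7 / 33.2) = 13.0576 degrees


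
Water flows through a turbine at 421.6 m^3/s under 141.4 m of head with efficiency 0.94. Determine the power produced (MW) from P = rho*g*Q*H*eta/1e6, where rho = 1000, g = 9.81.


P = 1000 * 9.81 * 421.6 * 141.4 * 0.94 / 1e6 = 549.7268 MW


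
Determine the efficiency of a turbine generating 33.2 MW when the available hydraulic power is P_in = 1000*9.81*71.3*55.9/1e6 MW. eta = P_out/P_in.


P_in = 1000 * 9.81 * 71.3 * 55.9 / 1e6 = 39.0994 MW
eta = 33.2 / 39.0994 = 0.8491


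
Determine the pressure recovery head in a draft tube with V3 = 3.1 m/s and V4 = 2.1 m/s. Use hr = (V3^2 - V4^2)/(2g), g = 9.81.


hr = (3.1^2 - 2.1^2) / (2*9.81) = 0.2650 m


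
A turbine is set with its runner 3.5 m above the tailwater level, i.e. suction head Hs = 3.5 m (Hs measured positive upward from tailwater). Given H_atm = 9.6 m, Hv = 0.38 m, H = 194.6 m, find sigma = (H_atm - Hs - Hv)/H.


sigma = (9.6 - 3.5 - 0.38) / 194.6 = 0.0294


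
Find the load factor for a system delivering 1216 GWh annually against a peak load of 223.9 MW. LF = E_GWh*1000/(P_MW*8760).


LF = 1216 * 1000 / (223.9 * 8760) = 0.6200


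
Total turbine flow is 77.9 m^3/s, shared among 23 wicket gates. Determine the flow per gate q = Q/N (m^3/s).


q = 77.9 / 23 = 3.3870 m^3/s


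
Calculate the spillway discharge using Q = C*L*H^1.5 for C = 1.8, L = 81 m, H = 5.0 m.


Q = 1.8 * 81 * 5.0^1.5 = 1630.0936 m^3/s


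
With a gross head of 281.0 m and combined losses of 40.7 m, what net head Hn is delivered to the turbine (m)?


Hn = 281.0 - 40.7 = 240.3000 m


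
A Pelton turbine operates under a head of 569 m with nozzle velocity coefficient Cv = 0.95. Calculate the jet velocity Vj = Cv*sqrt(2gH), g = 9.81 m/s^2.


Vj = 0.95 * sqrt(2*9.81*569) = 100.3759 m/s


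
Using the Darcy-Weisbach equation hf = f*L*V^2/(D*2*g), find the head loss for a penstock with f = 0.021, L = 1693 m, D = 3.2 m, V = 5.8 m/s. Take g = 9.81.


hf = 0.021 * 1693 * 5.8^2 / (3.2 * 2 * 9.81) = 19.0495 m


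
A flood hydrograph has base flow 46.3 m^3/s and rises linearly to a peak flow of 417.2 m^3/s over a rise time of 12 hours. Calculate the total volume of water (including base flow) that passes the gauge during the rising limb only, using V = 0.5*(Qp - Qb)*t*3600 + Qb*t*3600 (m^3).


V = 0.5*(417.2 - 46.3)*12*3600 + 46.3*12*3600 = 1.0012e+07 m^3


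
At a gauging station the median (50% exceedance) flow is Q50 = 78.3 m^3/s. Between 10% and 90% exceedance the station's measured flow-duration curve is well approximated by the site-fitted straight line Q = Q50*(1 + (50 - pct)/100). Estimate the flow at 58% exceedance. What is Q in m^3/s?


Q = 78.3 * (1 + (50 - 58)/100) = 72.0360 m^3/s


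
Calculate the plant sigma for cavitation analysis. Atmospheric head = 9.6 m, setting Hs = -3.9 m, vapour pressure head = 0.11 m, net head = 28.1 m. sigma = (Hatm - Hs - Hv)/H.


sigma = (9.6 - (-3.9) - 0.11) / 28.1 = 0.4765


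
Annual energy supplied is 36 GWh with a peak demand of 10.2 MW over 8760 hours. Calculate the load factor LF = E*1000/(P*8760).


LF = 36 * 1000 / (10.2 * 8760) = 0.4029


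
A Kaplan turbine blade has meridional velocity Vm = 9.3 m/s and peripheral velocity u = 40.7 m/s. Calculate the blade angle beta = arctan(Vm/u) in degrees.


beta = arctan(9.3 / 40.7) = 12.8712 degrees


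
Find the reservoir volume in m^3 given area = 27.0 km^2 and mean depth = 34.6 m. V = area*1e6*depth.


V = 27.0 * 1e6 * 34.6 = 9.3420e+08 m^3


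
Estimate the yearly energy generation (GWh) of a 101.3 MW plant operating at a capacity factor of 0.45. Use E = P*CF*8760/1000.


E = 101.3 * 0.45 * 8760 / 1000 = 399.3246 GWh


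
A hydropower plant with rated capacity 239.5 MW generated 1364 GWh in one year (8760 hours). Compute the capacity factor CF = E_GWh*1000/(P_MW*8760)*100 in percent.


CF = 1364 * 1000 / (239.5 * 8760) * 100 = 65.0137 %


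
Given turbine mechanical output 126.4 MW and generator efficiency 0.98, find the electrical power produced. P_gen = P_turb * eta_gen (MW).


P_gen = 126.4 * 0.98 = 123.8720 MW


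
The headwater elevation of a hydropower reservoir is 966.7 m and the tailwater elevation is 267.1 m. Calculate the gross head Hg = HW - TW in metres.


Hg = 966.7 - 267.1 = 699.6000 m


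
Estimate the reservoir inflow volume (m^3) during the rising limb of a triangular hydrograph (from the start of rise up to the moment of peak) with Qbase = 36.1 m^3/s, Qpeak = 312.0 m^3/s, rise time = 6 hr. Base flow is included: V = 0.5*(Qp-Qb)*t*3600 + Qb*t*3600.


V = 0.5*(312.0 - 36.1)*6*3600 + 36.1*6*3600 = 3.7595e+06 m^3


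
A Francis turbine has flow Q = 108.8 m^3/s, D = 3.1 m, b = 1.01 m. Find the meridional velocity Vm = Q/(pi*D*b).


Vm = 108.8 / (pi * 3.1 * 1.01) = 11.0610 m/s


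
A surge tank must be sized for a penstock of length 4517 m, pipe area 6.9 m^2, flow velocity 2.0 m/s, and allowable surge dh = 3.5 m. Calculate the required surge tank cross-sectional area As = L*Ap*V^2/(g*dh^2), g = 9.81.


As = 4517 * 6.9 * 2.0^2 / (9.81 * 3.5^2) = 1037.4187 m^2


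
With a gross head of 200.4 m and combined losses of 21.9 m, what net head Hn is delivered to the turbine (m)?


Hn = 200.4 - 21.9 = 178.5000 m


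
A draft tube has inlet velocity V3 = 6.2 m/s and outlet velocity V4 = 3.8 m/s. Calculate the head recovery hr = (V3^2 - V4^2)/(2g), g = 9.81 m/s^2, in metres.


hr = (6.2^2 - 3.8^2) / (2*9.81) = 1.2232 m


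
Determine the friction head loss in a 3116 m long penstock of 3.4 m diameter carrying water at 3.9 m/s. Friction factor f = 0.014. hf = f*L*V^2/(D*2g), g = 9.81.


hf = 0.014 * 3116 * 3.9^2 / (3.4 * 2 * 9.81) = 9.9466 m


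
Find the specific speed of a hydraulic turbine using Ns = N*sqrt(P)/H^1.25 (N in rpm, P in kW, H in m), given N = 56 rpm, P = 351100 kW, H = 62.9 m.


Ns = 56 * 351100^0.5 / 62.9^1.25 = 187.3226


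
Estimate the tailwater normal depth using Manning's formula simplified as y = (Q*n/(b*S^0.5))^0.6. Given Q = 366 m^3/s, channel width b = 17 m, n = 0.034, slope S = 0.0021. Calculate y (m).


y = (366 * 0.034 / (17 * 0.0021^0.5))^0.6 = 5.2728 m


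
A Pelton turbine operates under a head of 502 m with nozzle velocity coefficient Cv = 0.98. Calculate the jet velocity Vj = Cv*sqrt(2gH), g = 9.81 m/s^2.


Vj = 0.98 * sqrt(2*9.81*502) = 97.2585 m/s


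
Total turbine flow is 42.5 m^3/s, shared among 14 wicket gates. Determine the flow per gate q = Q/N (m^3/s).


q = 42.5 / 14 = 3.0357 m^3/s


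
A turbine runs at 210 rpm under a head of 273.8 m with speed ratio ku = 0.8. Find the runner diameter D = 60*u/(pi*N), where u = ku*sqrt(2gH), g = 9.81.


u = 0.8 * sqrt(2*9.81*273.8) = 58.6349 m/s
D = 60 * 58.6349 / (pi * 210) = 5.3326 m


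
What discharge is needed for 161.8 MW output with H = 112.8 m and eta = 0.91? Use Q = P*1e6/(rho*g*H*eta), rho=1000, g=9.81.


Q = 161.8 * 1e6 / (1000 * 9.81 * 112.8 * 0.91) = 160.6790 m^3/s


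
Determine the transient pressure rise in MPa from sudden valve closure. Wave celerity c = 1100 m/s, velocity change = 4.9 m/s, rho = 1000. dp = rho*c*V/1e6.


dp = 1000 * 1100 * 4.9 / 1e6 = 5.3900 MPa


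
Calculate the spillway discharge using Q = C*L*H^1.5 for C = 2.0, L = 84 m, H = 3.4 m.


Q = 2.0 * 84 * 3.4^1.5 = 1053.2408 m^3/s


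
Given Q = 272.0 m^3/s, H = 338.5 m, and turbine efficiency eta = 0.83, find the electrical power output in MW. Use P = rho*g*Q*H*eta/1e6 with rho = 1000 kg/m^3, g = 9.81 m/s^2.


P = 1000 * 9.81 * 272.0 * 338.5 * 0.83 / 1e6 = 749.6778 MW


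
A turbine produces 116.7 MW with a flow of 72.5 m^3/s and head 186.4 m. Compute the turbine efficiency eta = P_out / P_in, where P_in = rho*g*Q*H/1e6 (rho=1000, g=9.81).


P_in = 1000 * 9.81 * 72.5 * 186.4 / 1e6 = 132.5723 MW
eta = 116.7 / 132.5723 = 0.8803


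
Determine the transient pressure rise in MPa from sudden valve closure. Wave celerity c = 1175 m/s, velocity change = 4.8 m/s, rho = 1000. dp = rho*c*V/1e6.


dp = 1000 * 1175 * 4.8 / 1e6 = 5.6400 MPa


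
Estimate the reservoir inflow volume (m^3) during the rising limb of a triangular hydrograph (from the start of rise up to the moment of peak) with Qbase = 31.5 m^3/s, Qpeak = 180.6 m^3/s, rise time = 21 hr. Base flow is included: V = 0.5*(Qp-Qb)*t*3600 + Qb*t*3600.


V = 0.5*(180.6 - 31.5)*21*3600 + 31.5*21*3600 = 8.0174e+06 m^3


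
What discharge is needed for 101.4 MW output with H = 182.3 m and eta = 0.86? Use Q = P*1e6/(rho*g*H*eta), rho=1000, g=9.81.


Q = 101.4 * 1e6 / (1000 * 9.81 * 182.3 * 0.86) = 65.9301 m^3/s


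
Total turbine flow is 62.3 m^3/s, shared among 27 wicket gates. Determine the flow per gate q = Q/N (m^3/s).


q = 62.3 / 27 = 2.3074 m^3/s


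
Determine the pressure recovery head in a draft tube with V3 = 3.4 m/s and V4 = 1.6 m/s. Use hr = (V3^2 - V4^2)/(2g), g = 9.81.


hr = (3.4^2 - 1.6^2) / (2*9.81) = 0.4587 m


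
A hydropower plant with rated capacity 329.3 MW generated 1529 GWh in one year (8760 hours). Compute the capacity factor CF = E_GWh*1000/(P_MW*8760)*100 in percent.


CF = 1529 * 1000 / (329.3 * 8760) * 100 = 53.0044 %


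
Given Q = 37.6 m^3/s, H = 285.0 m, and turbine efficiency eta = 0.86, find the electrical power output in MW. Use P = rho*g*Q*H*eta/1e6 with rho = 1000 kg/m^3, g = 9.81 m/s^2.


P = 1000 * 9.81 * 37.6 * 285.0 * 0.86 / 1e6 = 90.4066 MW


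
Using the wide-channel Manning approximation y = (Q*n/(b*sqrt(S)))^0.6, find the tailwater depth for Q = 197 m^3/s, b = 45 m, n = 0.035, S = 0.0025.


y = (197 * 0.035 / (45 * 0.0025^0.5))^0.6 = 1.9580 m


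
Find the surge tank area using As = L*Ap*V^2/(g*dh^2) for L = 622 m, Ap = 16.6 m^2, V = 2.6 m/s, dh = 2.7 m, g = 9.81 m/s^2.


As = 622 * 16.6 * 2.6^2 / (9.81 * 2.7^2) = 975.9973 m^2


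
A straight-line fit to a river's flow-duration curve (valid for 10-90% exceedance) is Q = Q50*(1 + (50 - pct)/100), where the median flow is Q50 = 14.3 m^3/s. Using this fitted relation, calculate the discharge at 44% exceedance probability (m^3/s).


Q = 14.3 * (1 + (50 - 44)/100) = 15.1580 m^3/s


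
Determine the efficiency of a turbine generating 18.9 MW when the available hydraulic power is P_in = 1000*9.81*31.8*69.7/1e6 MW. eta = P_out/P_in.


P_in = 1000 * 9.81 * 31.8 * 69.7 / 1e6 = 21.7435 MW
eta = 18.9 / 21.7435 = 0.8692


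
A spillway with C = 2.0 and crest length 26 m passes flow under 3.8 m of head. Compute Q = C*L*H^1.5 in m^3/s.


Q = 2.0 * 26 * 3.8^1.5 = 385.1933 m^3/s


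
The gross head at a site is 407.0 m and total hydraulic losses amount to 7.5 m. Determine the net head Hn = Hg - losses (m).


Hn = 407.0 - 7.5 = 399.5000 m


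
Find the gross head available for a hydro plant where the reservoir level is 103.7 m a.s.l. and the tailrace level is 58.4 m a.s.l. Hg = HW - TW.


Hg = 103.7 - 58.4 = 45.3000 m


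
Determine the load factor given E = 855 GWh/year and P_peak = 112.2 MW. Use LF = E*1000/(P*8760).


LF = 855 * 1000 / (112.2 * 8760) = 0.8699


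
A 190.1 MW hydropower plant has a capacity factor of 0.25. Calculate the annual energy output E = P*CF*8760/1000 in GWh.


E = 190.1 * 0.25 * 8760 / 1000 = 416.3190 GWh


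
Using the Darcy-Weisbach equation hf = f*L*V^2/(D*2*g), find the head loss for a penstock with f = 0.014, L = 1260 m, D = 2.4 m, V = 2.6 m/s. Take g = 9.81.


hf = 0.014 * 1260 * 2.6^2 / (2.4 * 2 * 9.81) = 2.5324 m


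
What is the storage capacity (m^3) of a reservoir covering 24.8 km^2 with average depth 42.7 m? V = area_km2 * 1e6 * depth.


V = 24.8 * 1e6 * 42.7 = 1.0590e+09 m^3


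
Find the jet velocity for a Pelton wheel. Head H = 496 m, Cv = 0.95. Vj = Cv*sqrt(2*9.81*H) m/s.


Vj = 0.95 * sqrt(2*9.81*496) = 93.7160 m/s


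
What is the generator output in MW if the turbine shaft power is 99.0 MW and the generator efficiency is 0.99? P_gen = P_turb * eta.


P_gen = 99.0 * 0.99 = 98.0100 MW


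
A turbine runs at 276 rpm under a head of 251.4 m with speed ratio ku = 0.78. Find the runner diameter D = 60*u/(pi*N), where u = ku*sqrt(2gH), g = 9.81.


u = 0.78 * sqrt(2*9.81*251.4) = 54.7806 m/s
D = 60 * 54.7806 / (pi * 276) = 3.7907 m


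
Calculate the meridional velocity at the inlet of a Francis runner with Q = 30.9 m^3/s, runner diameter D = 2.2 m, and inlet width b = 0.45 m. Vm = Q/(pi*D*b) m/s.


Vm = 30.9 / (pi * 2.2 * 0.45) = 9.9351 m/s


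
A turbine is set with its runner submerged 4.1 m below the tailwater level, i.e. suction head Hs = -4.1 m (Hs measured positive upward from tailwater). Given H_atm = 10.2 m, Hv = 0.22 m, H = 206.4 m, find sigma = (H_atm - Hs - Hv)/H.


sigma = (10.2 - (-4.1) - 0.22) / 206.4 = 0.0682


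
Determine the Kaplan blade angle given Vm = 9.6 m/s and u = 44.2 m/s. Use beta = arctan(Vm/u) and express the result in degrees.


beta = arctan(9.6 / 44.2) = 12.2540 degrees


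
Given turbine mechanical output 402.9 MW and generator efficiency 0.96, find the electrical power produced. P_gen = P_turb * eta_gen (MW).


P_gen = 402.9 * 0.96 = 386.7840 MW


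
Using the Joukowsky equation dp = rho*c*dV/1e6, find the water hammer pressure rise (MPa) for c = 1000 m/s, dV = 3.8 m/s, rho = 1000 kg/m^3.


dp = 1000 * 1000 * 3.8 / 1e6 = 3.8000 MPa


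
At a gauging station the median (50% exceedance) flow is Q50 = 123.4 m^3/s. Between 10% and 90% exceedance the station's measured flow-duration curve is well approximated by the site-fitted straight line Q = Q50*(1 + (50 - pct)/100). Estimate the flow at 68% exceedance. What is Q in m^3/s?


Q = 123.4 * (1 + (50 - 68)/100) = 101.1880 m^3/s


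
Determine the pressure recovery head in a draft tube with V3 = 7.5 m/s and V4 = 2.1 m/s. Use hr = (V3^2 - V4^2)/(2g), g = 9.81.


hr = (7.5^2 - 2.1^2) / (2*9.81) = 2.6422 m


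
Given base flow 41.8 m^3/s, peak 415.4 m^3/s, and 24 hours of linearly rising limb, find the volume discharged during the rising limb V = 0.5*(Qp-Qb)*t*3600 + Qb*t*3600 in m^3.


V = 0.5*(415.4 - 41.8)*24*3600 + 41.8*24*3600 = 1.9751e+07 m^3


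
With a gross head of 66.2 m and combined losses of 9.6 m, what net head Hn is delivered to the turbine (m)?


Hn = 66.2 - 9.6 = 56.6000 m


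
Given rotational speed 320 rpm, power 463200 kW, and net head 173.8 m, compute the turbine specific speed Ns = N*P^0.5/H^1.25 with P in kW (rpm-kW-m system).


Ns = 320 * 463200^0.5 / 173.8^1.25 = 345.1215


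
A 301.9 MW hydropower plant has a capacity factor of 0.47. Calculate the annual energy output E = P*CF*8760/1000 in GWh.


E = 301.9 * 0.47 * 8760 / 1000 = 1242.9827 GWh


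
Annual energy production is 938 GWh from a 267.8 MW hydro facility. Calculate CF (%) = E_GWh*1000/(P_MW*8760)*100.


CF = 938 * 1000 / (267.8 * 8760) * 100 = 39.9842 %


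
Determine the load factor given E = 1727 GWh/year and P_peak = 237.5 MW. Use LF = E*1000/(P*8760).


LF = 1727 * 1000 / (237.5 * 8760) = 0.8301


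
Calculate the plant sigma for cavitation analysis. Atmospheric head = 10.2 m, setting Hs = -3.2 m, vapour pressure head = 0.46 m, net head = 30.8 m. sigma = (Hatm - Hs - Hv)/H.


sigma = (10.2 - (-3.2) - 0.46) / 30.8 = 0.4201


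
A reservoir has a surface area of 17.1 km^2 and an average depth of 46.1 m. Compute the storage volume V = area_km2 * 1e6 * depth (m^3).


V = 17.1 * 1e6 * 46.1 = 7.8831e+08 m^3


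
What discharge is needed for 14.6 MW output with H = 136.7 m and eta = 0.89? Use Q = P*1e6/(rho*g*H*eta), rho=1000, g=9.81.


Q = 14.6 * 1e6 / (1000 * 9.81 * 136.7 * 0.89) = 12.2328 m^3/s


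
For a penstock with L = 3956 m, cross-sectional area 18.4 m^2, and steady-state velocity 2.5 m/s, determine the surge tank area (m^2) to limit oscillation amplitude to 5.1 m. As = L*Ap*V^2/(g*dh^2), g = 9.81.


As = 3956 * 18.4 * 2.5^2 / (9.81 * 5.1^2) = 1782.9730 m^2


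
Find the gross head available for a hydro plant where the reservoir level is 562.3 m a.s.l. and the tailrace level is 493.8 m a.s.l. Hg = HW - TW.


Hg = 562.3 - 493.8 = 68.5000 m


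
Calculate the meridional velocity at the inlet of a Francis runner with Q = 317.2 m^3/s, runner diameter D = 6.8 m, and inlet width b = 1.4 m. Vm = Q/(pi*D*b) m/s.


Vm = 317.2 / (pi * 6.8 * 1.4) = 10.6059 m/s


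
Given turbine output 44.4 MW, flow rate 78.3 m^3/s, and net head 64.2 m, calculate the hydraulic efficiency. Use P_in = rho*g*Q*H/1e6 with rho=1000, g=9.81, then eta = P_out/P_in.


P_in = 1000 * 9.81 * 78.3 * 64.2 / 1e6 = 49.3135 MW
eta = 44.4 / 49.3135 = 0.9004


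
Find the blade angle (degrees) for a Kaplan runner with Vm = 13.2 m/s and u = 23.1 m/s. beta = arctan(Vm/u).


beta = arctan(13.2 / 23.1) = 29.7449 degrees


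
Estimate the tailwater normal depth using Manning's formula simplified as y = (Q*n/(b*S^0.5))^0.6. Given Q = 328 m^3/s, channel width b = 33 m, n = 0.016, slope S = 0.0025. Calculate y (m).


y = (328 * 0.016 / (33 * 0.0025^0.5))^0.6 = 2.0022 m


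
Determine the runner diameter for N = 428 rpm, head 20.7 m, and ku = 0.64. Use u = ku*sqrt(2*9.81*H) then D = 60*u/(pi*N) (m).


u = 0.64 * sqrt(2*9.81*20.7) = 12.8978 m/s
D = 60 * 12.8978 / (pi * 428) = 0.5755 m


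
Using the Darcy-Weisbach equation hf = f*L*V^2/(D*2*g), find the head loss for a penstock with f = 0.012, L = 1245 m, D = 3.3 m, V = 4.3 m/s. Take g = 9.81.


hf = 0.012 * 1245 * 4.3^2 / (3.3 * 2 * 9.81) = 4.2665 m


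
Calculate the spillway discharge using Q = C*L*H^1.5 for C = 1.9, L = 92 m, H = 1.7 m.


Q = 1.9 * 92 * 1.7^1.5 = 387.4492 m^3/s


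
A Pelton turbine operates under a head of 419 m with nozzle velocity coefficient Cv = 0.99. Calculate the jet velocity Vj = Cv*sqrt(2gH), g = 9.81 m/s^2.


Vj = 0.99 * sqrt(2*9.81*419) = 89.7618 m/s


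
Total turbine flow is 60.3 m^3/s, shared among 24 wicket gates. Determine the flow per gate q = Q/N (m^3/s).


q = 60.3 / 24 = 2.5125 m^3/s


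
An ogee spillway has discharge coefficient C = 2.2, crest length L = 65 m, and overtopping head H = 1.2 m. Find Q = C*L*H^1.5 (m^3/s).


Q = 2.2 * 65 * 1.2^1.5 = 187.9784 m^3/s


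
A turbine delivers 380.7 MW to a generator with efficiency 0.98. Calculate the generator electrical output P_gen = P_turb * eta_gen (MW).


P_gen = 380.7 * 0.98 = 373.0860 MW


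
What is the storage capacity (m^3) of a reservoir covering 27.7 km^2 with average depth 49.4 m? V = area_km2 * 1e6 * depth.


V = 27.7 * 1e6 * 49.4 = 1.3684e+09 m^3


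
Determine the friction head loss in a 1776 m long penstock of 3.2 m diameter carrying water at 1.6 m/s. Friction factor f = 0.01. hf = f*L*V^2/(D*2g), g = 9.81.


hf = 0.01 * 1776 * 1.6^2 / (3.2 * 2 * 9.81) = 0.7242 m


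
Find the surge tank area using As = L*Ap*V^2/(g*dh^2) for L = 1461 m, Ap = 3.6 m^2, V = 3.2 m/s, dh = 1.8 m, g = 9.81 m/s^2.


As = 1461 * 3.6 * 3.2^2 / (9.81 * 1.8^2) = 1694.4886 m^2


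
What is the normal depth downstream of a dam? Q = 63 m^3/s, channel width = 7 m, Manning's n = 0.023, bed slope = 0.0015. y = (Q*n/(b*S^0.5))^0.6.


y = (63 * 0.023 / (7 * 0.0015^0.5))^0.6 = 2.7337 m


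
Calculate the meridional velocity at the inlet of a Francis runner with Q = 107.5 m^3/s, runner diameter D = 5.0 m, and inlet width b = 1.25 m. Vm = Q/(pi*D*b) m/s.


Vm = 107.5 / (pi * 5.0 * 1.25) = 5.4749 m/s


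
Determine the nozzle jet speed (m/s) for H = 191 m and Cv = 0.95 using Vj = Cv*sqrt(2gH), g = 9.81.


Vj = 0.95 * sqrt(2*9.81*191) = 58.1554 m/s


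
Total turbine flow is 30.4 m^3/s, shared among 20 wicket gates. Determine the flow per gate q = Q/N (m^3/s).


q = 30.4 / 20 = 1.5200 m^3/s


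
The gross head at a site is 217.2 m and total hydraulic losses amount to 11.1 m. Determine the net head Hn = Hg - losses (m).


Hn = 217.2 - 11.1 = 206.1000 m


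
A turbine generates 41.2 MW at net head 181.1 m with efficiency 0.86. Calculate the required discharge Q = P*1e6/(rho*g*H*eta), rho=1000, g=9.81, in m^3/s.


Q = 41.2 * 1e6 / (1000 * 9.81 * 181.1 * 0.86) = 26.9657 m^3/s


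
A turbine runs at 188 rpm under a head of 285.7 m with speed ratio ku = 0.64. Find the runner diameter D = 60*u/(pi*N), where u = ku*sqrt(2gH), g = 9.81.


u = 0.64 * sqrt(2*9.81*285.7) = 47.9164 m/s
D = 60 * 47.9164 / (pi * 188) = 4.8677 m


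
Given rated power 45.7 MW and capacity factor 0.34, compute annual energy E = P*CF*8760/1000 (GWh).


E = 45.7 * 0.34 * 8760 / 1000 = 136.1129 GWh


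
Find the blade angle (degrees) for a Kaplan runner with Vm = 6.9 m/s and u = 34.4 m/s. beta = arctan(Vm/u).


beta = arctan(6.9 / 34.4) = 11.3420 degrees


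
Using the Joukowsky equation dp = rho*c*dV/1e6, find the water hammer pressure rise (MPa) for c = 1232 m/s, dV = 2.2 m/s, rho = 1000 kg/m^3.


dp = 1000 * 1232 * 2.2 / 1e6 = 2.7104 MPa


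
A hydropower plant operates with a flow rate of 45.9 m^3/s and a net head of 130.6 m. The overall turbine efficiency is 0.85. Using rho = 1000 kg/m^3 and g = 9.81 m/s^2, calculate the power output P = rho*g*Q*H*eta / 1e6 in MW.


P = 1000 * 9.81 * 45.9 * 130.6 * 0.85 / 1e6 = 49.9855 MW


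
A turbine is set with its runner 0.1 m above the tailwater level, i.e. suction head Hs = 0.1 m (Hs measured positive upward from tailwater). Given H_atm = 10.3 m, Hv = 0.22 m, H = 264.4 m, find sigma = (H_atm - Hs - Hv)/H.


sigma = (10.3 - 0.1 - 0.22) / 264.4 = 0.0377


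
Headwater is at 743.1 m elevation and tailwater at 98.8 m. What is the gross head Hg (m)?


Hg = 743.1 - 98.8 = 644.3000 m


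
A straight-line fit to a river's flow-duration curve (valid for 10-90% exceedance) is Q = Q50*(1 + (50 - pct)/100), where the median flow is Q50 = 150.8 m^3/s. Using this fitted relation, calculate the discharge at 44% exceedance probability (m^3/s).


Q = 150.8 * (1 + (50 - 44)/100) = 159.8480 m^3/s


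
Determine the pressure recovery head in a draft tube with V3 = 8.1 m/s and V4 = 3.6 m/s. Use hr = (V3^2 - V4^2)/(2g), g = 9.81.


hr = (8.1^2 - 3.6^2) / (2*9.81) = 2.6835 m


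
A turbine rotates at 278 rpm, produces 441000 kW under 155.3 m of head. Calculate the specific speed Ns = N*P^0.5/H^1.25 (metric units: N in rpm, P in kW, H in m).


Ns = 278 * 441000^0.5 / 155.3^1.25 = 336.7439


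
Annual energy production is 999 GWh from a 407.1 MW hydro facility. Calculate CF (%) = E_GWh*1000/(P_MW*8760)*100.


CF = 999 * 1000 / (407.1 * 8760) * 100 = 28.0130 %


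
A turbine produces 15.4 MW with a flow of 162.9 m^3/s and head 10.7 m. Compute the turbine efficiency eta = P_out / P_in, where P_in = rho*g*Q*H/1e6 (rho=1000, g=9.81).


P_in = 1000 * 9.81 * 162.9 * 10.7 / 1e6 = 17.0991 MW
eta = 15.4 / 17.0991 = 0.9006


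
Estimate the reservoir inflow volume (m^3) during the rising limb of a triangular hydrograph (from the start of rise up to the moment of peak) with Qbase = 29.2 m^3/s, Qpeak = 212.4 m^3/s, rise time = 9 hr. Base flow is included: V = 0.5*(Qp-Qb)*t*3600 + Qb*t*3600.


V = 0.5*(212.4 - 29.2)*9*3600 + 29.2*9*3600 = 3.9139e+06 m^3


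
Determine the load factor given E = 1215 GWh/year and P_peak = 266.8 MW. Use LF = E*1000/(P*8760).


LF = 1215 * 1000 / (266.8 * 8760) = 0.5199


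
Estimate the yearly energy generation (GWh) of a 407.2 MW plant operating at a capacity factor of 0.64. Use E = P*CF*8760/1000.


E = 407.2 * 0.64 * 8760 / 1000 = 2282.9261 GWh


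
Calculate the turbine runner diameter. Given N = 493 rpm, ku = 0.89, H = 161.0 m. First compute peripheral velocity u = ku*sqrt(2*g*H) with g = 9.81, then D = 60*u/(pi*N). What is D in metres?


u = 0.89 * sqrt(2*9.81*161.0) = 50.0210 m/s
D = 60 * 50.0210 / (pi * 493) = 1.9378 m


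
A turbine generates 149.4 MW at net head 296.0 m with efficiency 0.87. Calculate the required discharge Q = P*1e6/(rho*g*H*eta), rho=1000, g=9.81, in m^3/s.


Q = 149.4 * 1e6 / (1000 * 9.81 * 296.0 * 0.87) = 59.1385 m^3/s


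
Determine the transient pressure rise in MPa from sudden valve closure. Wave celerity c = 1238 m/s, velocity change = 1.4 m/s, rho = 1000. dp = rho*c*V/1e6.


dp = 1000 * 1238 * 1.4 / 1e6 = 1.7332 MPa


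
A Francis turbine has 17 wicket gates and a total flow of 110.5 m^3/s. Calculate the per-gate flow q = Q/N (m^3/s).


q = 110.5 / 17 = 6.5000 m^3/s


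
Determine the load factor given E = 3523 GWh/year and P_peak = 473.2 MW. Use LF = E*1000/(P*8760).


LF = 3523 * 1000 / (473.2 * 8760) = 0.8499


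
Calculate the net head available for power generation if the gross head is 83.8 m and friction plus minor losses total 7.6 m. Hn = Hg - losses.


Hn = 83.8 - 7.6 = 76.2000 m


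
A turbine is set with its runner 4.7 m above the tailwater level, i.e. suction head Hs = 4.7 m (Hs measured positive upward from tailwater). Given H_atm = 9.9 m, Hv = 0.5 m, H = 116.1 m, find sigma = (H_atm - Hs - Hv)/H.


sigma = (9.9 - 4.7 - 0.5) / 116.1 = 0.0405


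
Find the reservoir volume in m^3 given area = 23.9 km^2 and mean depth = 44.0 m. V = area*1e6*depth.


V = 23.9 * 1e6 * 44.0 = 1.0516e+09 m^3


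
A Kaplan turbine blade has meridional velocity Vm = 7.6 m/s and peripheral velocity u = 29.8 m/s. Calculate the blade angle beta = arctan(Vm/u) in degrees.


beta = arctan(7.6 / 29.8) = 14.3074 degrees


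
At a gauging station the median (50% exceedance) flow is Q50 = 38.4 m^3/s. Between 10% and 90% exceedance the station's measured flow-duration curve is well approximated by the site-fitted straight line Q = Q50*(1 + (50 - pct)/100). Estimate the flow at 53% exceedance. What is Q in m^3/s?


Q = 38.4 * (1 + (50 - 53)/100) = 37.2480 m^3/s


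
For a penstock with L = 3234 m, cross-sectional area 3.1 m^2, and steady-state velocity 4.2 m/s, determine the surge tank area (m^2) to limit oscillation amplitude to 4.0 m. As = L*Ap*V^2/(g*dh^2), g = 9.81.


As = 3234 * 3.1 * 4.2^2 / (9.81 * 4.0^2) = 1126.7078 m^2


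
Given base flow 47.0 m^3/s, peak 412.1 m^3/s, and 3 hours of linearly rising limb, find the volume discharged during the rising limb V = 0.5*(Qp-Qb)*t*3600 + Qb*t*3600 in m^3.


V = 0.5*(412.1 - 47.0)*3*3600 + 47.0*3*3600 = 2.4791e+06 m^3


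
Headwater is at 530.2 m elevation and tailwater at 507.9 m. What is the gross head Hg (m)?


Hg = 530.2 - 507.9 = 22.3000 m


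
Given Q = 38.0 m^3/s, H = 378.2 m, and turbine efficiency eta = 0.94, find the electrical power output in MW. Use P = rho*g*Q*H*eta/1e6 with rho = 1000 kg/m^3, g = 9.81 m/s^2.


P = 1000 * 9.81 * 38.0 * 378.2 * 0.94 / 1e6 = 132.5263 MW


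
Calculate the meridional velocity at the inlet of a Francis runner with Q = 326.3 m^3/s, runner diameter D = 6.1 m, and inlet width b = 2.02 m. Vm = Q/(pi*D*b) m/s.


Vm = 326.3 / (pi * 6.1 * 2.02) = 8.4292 m/s


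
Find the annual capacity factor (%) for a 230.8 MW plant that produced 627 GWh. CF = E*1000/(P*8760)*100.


CF = 627 * 1000 / (230.8 * 8760) * 100 = 31.0118 %


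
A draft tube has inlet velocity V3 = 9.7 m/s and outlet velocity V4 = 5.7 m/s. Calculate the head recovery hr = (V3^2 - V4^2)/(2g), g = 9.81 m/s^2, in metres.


hr = (9.7^2 - 5.7^2) / (2*9.81) = 3.1397 m


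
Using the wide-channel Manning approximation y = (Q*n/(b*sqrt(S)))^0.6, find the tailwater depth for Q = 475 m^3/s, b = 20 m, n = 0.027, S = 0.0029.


y = (475 * 0.027 / (20 * 0.0029^0.5))^0.6 = 4.4208 m


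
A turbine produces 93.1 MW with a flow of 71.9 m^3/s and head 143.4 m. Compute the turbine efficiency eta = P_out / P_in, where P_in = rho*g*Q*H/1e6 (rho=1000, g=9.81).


P_in = 1000 * 9.81 * 71.9 * 143.4 / 1e6 = 101.1456 MW
eta = 93.1 / 101.1456 = 0.9205


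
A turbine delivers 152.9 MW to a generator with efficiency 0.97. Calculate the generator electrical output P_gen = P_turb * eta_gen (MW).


P_gen = 152.9 * 0.97 = 148.3130 MW


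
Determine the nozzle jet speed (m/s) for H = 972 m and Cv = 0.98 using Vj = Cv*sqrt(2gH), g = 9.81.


Vj = 0.98 * sqrt(2*9.81*972) = 135.3346 m/s


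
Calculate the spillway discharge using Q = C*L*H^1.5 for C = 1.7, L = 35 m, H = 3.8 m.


Q = 1.7 * 35 * 3.8^1.5 = 440.7500 m^3/s


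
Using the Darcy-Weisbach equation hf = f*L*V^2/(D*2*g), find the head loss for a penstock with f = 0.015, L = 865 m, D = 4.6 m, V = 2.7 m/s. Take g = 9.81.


hf = 0.015 * 865 * 2.7^2 / (4.6 * 2 * 9.81) = 1.0480 m


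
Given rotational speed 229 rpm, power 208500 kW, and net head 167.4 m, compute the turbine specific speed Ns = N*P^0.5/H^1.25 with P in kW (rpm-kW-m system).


Ns = 229 * 208500^0.5 / 167.4^1.25 = 173.6578


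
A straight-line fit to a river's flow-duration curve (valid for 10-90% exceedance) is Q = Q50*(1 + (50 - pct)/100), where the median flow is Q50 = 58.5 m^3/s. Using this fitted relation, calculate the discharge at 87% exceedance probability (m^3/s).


Q = 58.5 * (1 + (50 - 87)/100) = 36.8550 m^3/s


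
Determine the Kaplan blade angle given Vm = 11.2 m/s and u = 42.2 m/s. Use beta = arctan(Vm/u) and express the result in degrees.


beta = arctan(11.2 / 42.2) = 14.8638 degrees


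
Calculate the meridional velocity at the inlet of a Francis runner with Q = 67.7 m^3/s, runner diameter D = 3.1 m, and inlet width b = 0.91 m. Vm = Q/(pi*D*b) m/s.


Vm = 67.7 / (pi * 3.1 * 0.91) = 7.6390 m/s


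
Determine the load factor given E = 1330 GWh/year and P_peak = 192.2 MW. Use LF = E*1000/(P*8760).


LF = 1330 * 1000 / (192.2 * 8760) = 0.7899


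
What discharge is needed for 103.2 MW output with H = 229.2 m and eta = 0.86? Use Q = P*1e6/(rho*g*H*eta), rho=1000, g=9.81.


Q = 103.2 * 1e6 / (1000 * 9.81 * 229.2 * 0.86) = 53.3701 m^3/s


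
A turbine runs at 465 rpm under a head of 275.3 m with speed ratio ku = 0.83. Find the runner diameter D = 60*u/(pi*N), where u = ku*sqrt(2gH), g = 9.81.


u = 0.83 * sqrt(2*9.81*275.3) = 61.0001 m/s
D = 60 * 61.0001 / (pi * 465) = 2.5054 m


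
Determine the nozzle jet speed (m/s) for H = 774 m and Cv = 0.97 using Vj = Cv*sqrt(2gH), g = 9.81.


Vj = 0.97 * sqrt(2*9.81*774) = 119.5341 m/s


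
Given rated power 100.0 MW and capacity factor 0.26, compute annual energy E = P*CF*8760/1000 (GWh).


E = 100.0 * 0.26 * 8760 / 1000 = 227.7600 GWh


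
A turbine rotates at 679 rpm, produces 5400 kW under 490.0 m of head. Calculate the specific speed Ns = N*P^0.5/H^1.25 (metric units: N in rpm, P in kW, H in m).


Ns = 679 * 5400^0.5 / 490.0^1.25 = 21.6432


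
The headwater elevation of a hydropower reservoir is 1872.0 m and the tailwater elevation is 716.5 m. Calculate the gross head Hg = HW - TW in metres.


Hg = 1872.0 - 716.5 = 1155.5000 m


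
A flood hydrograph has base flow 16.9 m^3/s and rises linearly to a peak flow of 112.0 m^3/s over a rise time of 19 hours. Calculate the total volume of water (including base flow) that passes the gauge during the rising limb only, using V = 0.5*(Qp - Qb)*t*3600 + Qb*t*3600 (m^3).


V = 0.5*(112.0 - 16.9)*19*3600 + 16.9*19*3600 = 4.4084e+06 m^3


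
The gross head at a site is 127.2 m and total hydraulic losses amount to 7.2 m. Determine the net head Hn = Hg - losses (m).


Hn = 127.2 - 7.2 = 120.0000 m


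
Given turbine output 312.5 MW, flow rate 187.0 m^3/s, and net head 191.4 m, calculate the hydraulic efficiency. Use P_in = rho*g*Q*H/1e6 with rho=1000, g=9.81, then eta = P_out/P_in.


P_in = 1000 * 9.81 * 187.0 * 191.4 / 1e6 = 351.1176 MW
eta = 312.5 / 351.1176 = 0.8900


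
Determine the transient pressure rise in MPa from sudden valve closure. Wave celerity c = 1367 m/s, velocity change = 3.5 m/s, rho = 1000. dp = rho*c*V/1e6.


dp = 1000 * 1367 * 3.5 / 1e6 = 4.7845 MPa


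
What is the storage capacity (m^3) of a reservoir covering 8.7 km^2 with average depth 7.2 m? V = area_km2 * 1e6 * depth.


V = 8.7 * 1e6 * 7.2 = 6.2640e+07 m^3


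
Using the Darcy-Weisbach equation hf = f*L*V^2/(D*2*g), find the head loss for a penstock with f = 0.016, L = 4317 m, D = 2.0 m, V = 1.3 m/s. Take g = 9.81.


hf = 0.016 * 4317 * 1.3^2 / (2.0 * 2 * 9.81) = 2.9748 m


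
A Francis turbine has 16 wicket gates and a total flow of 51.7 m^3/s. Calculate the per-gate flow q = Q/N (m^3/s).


q = 51.7 / 16 = 3.2313 m^3/s


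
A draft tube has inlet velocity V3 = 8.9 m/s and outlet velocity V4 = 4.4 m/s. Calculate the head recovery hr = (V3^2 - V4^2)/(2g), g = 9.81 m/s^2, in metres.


hr = (8.9^2 - 4.4^2) / (2*9.81) = 3.0505 m


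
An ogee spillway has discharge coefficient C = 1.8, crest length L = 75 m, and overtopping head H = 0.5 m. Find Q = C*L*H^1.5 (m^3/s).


Q = 1.8 * 75 * 0.5^1.5 = 47.7297 m^3/s


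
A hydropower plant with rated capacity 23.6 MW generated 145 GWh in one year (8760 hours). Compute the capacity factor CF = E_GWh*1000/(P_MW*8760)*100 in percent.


CF = 145 * 1000 / (23.6 * 8760) * 100 = 70.1378 %


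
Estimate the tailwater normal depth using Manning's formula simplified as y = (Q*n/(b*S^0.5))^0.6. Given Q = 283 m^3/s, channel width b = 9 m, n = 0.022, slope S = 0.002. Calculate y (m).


y = (283 * 0.022 / (9 * 0.002^0.5))^0.6 = 5.1721 m


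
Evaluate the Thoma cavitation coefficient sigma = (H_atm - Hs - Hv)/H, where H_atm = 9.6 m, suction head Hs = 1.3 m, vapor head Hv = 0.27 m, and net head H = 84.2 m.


sigma = (9.6 - 1.3 - 0.27) / 84.2 = 0.0954


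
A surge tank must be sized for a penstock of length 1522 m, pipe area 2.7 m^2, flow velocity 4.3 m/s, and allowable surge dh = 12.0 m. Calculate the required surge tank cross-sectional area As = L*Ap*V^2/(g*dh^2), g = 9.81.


As = 1522 * 2.7 * 4.3^2 / (9.81 * 12.0^2) = 53.7878 m^2


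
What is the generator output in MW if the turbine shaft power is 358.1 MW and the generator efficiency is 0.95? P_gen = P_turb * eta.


P_gen = 358.1 * 0.95 = 340.1950 MW


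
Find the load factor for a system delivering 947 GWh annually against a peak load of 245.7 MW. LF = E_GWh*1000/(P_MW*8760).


LF = 947 * 1000 / (245.7 * 8760) = 0.4400


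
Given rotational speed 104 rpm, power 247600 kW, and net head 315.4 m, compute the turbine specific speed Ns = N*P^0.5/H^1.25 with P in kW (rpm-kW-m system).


Ns = 104 * 247600^0.5 / 315.4^1.25 = 38.9342


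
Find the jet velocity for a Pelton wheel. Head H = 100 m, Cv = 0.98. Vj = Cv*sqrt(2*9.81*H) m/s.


Vj = 0.98 * sqrt(2*9.81*100) = 43.4086 m/s


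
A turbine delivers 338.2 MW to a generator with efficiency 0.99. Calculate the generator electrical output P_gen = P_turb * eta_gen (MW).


P_gen = 338.2 * 0.99 = 334.8180 MW


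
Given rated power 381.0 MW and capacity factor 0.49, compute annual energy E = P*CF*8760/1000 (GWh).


E = 381.0 * 0.49 * 8760 / 1000 = 1635.4044 GWh


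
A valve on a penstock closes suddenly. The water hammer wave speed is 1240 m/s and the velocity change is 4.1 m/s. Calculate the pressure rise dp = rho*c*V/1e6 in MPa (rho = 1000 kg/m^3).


dp = 1000 * 1240 * 4.1 / 1e6 = 5.0840 MPa


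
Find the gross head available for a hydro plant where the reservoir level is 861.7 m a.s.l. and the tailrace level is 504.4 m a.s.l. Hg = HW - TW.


Hg = 861.7 - 504.4 = 357.3000 m


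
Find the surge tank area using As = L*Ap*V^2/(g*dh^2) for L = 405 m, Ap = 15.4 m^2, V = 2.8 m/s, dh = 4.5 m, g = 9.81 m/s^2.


As = 405 * 15.4 * 2.8^2 / (9.81 * 4.5^2) = 246.1488 m^2


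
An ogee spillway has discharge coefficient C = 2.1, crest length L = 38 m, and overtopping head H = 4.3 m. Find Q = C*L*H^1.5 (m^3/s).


Q = 2.1 * 38 * 4.3^1.5 = 711.5502 m^3/s


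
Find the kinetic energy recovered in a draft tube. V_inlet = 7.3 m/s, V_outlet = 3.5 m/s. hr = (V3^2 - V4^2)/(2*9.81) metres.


hr = (7.3^2 - 3.5^2) / (2*9.81) = 2.0917 m


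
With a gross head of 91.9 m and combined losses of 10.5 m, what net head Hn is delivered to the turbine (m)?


Hn = 91.9 - 10.5 = 81.4000 m


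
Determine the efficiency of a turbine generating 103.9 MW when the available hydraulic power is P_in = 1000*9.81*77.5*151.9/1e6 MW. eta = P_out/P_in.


P_in = 1000 * 9.81 * 77.5 * 151.9 / 1e6 = 115.4858 MW
eta = 103.9 / 115.4858 = 0.8997


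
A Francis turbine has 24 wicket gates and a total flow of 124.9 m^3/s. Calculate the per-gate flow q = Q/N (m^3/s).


q = 124.9 / 24 = 5.2042 m^3/s


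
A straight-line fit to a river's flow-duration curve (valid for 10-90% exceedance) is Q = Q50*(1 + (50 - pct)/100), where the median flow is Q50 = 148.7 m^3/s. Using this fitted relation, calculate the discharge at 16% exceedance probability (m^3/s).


Q = 148.7 * (1 + (50 - 16)/100) = 199.2580 m^3/s


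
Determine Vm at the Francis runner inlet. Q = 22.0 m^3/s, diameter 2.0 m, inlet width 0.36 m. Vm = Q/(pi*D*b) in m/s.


Vm = 22.0 / (pi * 2.0 * 0.36) = 9.7261 m/s
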